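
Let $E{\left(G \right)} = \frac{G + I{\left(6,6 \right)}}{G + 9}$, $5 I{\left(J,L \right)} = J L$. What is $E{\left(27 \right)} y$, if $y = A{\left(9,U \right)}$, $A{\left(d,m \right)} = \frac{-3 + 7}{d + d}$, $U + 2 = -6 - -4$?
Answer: $\frac{19}{90} \approx 0.21111$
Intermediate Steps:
$I{\left(J,L \right)} = \frac{J L}{5}$
$U = -4$ ($U = -2 - 2 = -4$)
$E{\left(G \right)} = \frac{\frac{36}{5} + G}{9 + G}$ ($E{\left(G \right)} = \frac{G + \frac{1}{5} \cdot 6 \cdot 6}{G + 9} = \frac{G + \frac{36}{5}}{9 + G} = \frac{\frac{36}{5} + G}{9 + G}$)
$A{\left(d,m \right)} = \frac{2}{d}$ ($A{\left(d,m \right)} = \frac{4}{2 d} = 4 \frac{1}{2 d} = \frac{2}{d}$)
$y = \frac{2}{9} \approx 0.22222$
$E{\left(27 \right)} y = \frac{\frac{36}{5} + 27}{9 + 27} \cdot \frac{2}{9} = \frac{1}{36} \cdot \frac{171}{5} \cdot \frac{2}{9} = \frac{19}{20} \cdot \frac{2}{9} = \frac{19}{90}$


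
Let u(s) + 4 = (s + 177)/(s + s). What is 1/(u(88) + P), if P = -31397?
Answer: -176/5526311 ≈ -3.1848e-5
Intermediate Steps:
u(s) = -4 + (177 + s)/(2*s) (u(s) = -4 + (s + 177)/(s + s) = -4 + (177 + s)/((2*s)) = -4 + (177 + s)*(1/(2*s)) = -4 + (177 + s)/(2*s))
1/(u(88) + P) = 1/((½)*(177 - 7*88)/88 - 31397) = 1/((½)*(1/88)*(177 - 616) - 31397) = 1/((½)*(1/88)*(-439) - 31397) = 1/(-439/176 - 31397) = 1/(-5526311/176) = -176/5526311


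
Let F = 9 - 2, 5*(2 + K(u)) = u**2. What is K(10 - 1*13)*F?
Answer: -7/5 ≈ -1.4000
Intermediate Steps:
K(u) = -2 + u**2/5
F = 7
K(10 - 1*13)*F = (-2 + (10 - 1*13)**2/5)*7 = (-2 + (10 - 13)**2/5)*7 = (-2 + (1/5)*(-3)**2)*7 = (-2 + (1/5)*9)*7 = (-2 + 9/5)*7 = -1/5*7 = -7/5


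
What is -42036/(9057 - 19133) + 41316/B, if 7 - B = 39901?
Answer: 52528507/16748831 ≈ 3.1362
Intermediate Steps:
B = -39894 (B = 7 - 1*39901 = 7 - 39901 = -39894)
-42036/(9057 - 19133) + 41316/B = -42036/(9057 - 19133) + 41316/(-39894) = -42036/(-10076) + 41316*(-1/39894) = -42036*(-1/10076) - 6886/6649 = 10509/2519 - 6886/6649 = 52528507/16748831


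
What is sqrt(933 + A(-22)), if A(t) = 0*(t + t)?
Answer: sqrt(933) ≈ 30.545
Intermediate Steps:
A(t) = 0 (A(t) = 0*(2*t) = 0)
sqrt(933 + A(-22)) = sqrt(933 + 0) = sqrt(933)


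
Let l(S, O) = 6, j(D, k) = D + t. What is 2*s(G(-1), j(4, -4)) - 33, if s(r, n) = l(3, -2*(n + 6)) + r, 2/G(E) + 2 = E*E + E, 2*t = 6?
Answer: -23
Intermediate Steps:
t = 3 (t = (½)*6 = 3)
G(E) = 2/(-2 + E + E²) (G(E) = 2/(-2 + (E*E + E)) = 2/(-2 + (E² + E)) = 2/(-2 + (E + E²)) = 2/(-2 + E + E²))
j(D, k) = 3 + D (j(D, k) = D + 3 = 3 + D)
s(r, n) = 6 + r
2*s(G(-1), j(4, -4)) - 33 = 2*(6 + 2/(-2 - 1 + (-1)²)) - 33 = 2*(6 + 2/(-2 - 1 + 1)) - 33 = 2*(6 + 2/(-2)) - 33 = 2*(6 + 2*(-½)) - 33 = 2*(6 - 1) - 33 = 2*5 - 33 = 10 - 33 = -23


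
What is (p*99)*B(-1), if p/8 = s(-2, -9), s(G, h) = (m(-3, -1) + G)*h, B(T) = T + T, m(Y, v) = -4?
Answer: -85536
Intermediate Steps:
B(T) = 2*T
s(G, h) = h*(-4 + G) (s(G, h) = (-4 + G)*h = h*(-4 + G))
p = 432 (p = 8*(-9*(-4 - 2)) = 8*(-9*(-6)) = 8*54 = 432)
(p*99)*B(-1) = (432*99)*(2*(-1)) = 42768*(-2) = -85536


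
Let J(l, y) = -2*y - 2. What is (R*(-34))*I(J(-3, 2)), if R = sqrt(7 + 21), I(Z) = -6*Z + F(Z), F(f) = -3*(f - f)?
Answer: -2448*sqrt(7) ≈ -6476.8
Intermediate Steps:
F(f) = 0 (F(f) = -3*0 = 0)
J(l, y) = -2 - 2*y
I(Z) = -6*Z (I(Z) = -6*Z + 0 = -6*Z)
R = 2*sqrt(7) (R = sqrt(28) = 2*sqrt(7) ≈ 5.2915)
(R*(-34))*I(J(-3, 2)) = ((2*sqrt(7))*(-34))*(-6*(-2 - 2*2)) = (-68*sqrt(7))*(-6*(-2 - 4)) = (-68*sqrt(7))*(-6*(-6)) = -68*sqrt(7)*36 = -2448*sqrt(7)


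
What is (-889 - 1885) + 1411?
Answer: -1363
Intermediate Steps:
(-889 - 1885) + 1411 = -2774 + 1411 = -1363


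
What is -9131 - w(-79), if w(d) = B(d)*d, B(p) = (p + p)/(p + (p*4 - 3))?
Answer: -1810828/199 ≈ -9099.6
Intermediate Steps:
B(p) = 2*p/(-3 + 5*p) (B(p) = (2*p)/(p + (4*p - 3)) = (2*p)/(p + (-3 + 4*p)) = (2*p)/(-3 + 5*p) = 2*p/(-3 + 5*p))
w(d) = 2*d**2/(-3 + 5*d) (w(d) = (2*d/(-3 + 5*d))*d = 2*d**2/(-3 + 5*d))
-9131 - w(-79) = -9131 - 2*(-79)**2/(-3 + 5*(-79)) = -9131 - 2*6241/(-3 - 395) = -9131 - 2*6241/(-398) = -9131 - 2*6241*(-1)/398 = -9131 - 1*(-6241/199) = -9131 + 6241/199 = -1810828/199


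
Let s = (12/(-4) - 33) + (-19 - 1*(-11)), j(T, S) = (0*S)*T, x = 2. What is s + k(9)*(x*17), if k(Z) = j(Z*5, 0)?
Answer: -44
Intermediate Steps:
j(T, S) = 0 (j(T, S) = 0*T = 0)
k(Z) = 0
s = -44 (s = (12*(-¼) - 33) + (-19 + 11) = (-3 - 33) - 8 = -36 - 8 = -44)
s + k(9)*(x*17) = -44 + 0*(2*17) = -44 + 0*34 = -44 + 0 = -44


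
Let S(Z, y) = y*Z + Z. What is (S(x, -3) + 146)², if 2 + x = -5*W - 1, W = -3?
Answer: 14884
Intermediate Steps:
x = 12 (x = -2 + (-5*(-3) - 1) = -2 + (15 - 1) = -2 + 14 = 12)
S(Z, y) = Z + Z*y (S(Z, y) = Z*y + Z = Z + Z*y)
(S(x, -3) + 146)² = (12*(1 - 3) + 146)² = (12*(-2) + 146)² = (-24 + 146)² = 122² = 14884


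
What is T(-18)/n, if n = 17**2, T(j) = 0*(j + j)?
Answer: 0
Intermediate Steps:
T(j) = 0 (T(j) = 0*(2*j) = 0)
n = 289
T(-18)/n = 0/289 = 0*(1/289) = 0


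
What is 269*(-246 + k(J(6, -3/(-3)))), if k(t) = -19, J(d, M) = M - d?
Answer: -71285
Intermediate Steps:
269*(-246 + k(J(6, -3/(-3)))) = 269*(-246 - 19) = 269*(-265) = -71285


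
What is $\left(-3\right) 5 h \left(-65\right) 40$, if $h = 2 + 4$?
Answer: $234000$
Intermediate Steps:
$h = 6$
$\left(-3\right) 5 h \left(-65\right) 40 = \left(-3\right) 5 \cdot 6 \left(-65\right) 40 = \left(-15\right) 6 \left(-65\right) 40 = \left(-90\right) \left(-65\right) 40 = 5850 \cdot 40 = 234000$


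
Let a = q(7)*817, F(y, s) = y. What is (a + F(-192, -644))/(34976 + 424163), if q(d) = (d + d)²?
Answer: 159940/459139 ≈ 0.34835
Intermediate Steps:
q(d) = 4*d² (q(d) = (2*d)² = 4*d²)
a = 160132 (a = (4*7²)*817 = (4*49)*817 = 196*817 = 160132)
(a + F(-192, -644))/(34976 + 424163) = (160132 - 192)/(34976 + 424163) = 159940/459139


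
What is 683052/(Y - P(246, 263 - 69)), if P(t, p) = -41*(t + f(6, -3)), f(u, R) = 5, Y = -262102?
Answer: -227684/83937 ≈ -2.7126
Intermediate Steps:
P(t, p) = -205 - 41*t (P(t, p) = -41*(t + 5) = -41*(5 + t) = -205 - 41*t)
683052/(Y - P(246, 263 - 69)) = 683052/(-262102 - (-205 - 41*246)) = 683052/(-262102 - (-205 - 10086)) = 683052/(-262102 - 1*(-10291)) = 683052/(-262102 + 10291) = 683052/(-251811) = 683052*(-1/251811) = -227684/83937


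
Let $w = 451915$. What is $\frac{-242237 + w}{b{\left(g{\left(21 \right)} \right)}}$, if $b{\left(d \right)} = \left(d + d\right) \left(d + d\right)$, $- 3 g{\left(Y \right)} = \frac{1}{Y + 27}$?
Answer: $1086970752$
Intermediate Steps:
$g{\left(Y \right)} = - \frac{1}{3 \left(27 + Y\right)}$ ($g{\left(Y \right)} = - \frac{1}{3 \left(Y + 27\right)} = - \frac{1}{3 \left(27 + Y\right)}$)
$b{\left(d \right)} = 4 d^{2}$ ($b{\left(d \right)} = 2 d 2 d = 4 d^{2}$)
$\frac{-242237 + w}{b{\left(g{\left(21 \right)} \right)}} = \frac{-242237 + 451915}{4 \left(- \frac{1}{81 + 3 \cdot 21}\right)^{2}} = \frac{209678}{4 \left(- \frac{1}{81 + 63}\right)^{2}} = \frac{209678}{4 \left(- \frac{1}{144}\right)^{2}} = \frac{209678}{4 \cdot \frac{1}{20736}} = 209678 \frac{1}{\frac{1}{5184}} = 209678 \cdot 5184 = 1086970752$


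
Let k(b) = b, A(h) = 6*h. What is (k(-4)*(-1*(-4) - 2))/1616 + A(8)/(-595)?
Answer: -10291/120190 ≈ -0.085623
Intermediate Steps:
(k(-4)*(-1*(-4) - 2))/1616 + A(8)/(-595) = -4*(-1*(-4) - 2)/1616 + (6*8)/(-595) = -4*(4 - 2)*(1/1616) + 48*(-1/595) = -4*2*(1/1616) - 48/595 = -8*1/1616 - 48/595 = -1/202 - 48/595 = -10291/120190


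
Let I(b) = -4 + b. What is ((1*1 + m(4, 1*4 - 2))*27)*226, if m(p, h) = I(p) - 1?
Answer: 0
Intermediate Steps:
m(p, h) = -5 + p (m(p, h) = (-4 + p) - 1 = -5 + p)
((1*1 + m(4, 1*4 - 2))*27)*226 = ((1*1 + (-5 + 4))*27)*226 = ((1 - 1)*27)*226 = (0*27)*226 = 0*226 = 0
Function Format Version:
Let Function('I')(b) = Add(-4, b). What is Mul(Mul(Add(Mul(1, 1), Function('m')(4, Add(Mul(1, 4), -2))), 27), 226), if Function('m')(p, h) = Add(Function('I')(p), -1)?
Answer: 0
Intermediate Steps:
Function('m')(p, h) = Add(-5, p) (Function('m')(p, h) = Add(Add(-4, p), -1) = Add(-5, p))
Mul(Mul(Add(Mul(1, 1), Function('m')(4, Add(Mul(1, 4), -2))), 27), 226) = Mul(Mul(Add(Mul(1, 1), Add(-5, 4)), 27), 226) = Mul(Mul(Add(1, -1), 27), 226) = Mul(Mul(0, 27), 226) = Mul(0, 226) = 0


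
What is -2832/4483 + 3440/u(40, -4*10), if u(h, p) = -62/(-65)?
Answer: 501111608/138973 ≈ 3605.8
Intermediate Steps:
u(h, p) = 62/65 (u(h, p) = -62*(-1/65) = 62/65)
-2832/4483 + 3440/u(40, -4*10) = -2832/4483 + 3440/(62/65) = -2832*1/4483 + 3440*(65/62) = -2832/4483 + 111800/31 = 501111608/138973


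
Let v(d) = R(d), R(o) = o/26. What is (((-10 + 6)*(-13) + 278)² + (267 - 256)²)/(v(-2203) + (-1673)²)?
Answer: 2834546/72769951 ≈ 0.038952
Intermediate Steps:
R(o) = o/26 (R(o) = o*(1/26) = o/26)
v(d) = d/26
(((-10 + 6)*(-13) + 278)² + (267 - 256)²)/(v(-2203) + (-1673)²) = (((-10 + 6)*(-13) + 278)² + (267 - 256)²)/((1/26)*(-2203) + (-1673)²) = ((-4*(-13) + 278)² + 11²)/(-2203/26 + 2798929) = ((52 + 278)² + 121)/(72769951/26) = (330² + 121)*(26/72769951) = (108900 + 121)*(26/72769951) = 109021*(26/72769951) = 2834546/72769951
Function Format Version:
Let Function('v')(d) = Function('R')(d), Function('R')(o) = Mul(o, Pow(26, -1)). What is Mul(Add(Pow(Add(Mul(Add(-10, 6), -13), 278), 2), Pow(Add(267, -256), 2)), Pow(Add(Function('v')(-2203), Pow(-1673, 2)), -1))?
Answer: Rational(2834546, 72769951) ≈ 0.038952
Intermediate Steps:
Function('R')(o) = Mul(Rational(1, 26), o) (Function('R')(o) = Mul(o, Rational(1, 26)) = Mul(Rational(1, 26), o))
Function('v')(d) = Mul(Rational(1, 26), d)
Mul(Add(Pow(Add(Mul(Add(-10, 6), -13), 278), 2), Pow(Add(267, -256), 2)), Pow(Add(Function('v')(-2203), Pow(-1673, 2)), -1)) = Mul(Add(Pow(Add(Mul(Add(-10, 6), -13), 278), 2), Pow(Add(267, -256), 2)), Pow(Add(Mul(Rational(1, 26), -2203), Pow(-1673, 2)), -1)) = Mul(Add(Pow(Add(Mul(-4, -13), 278), 2), Pow(11, 2)), Pow(Add(Rational(-2203, 26), 2798929), -1)) = Mul(Add(Pow(Add(52, 278), 2), 121), Pow(Rational(72769951, 26), -1)) = Mul(Add(Pow(330, 2), 121), Rational(26, 72769951)) = Mul(Add(108900, 121), Rational(26, 72769951)) = Mul(109021, Rational(26, 72769951)) = Rational(2834546, 72769951)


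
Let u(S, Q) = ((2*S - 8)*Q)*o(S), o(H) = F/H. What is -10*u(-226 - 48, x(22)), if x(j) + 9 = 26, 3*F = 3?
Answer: -47260/137 ≈ -344.96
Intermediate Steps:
F = 1 (F = (⅓)*3 = 1)
x(j) = 17 (x(j) = -9 + 26 = 17)
o(H) = 1/H
u(S, Q) = Q*(-8 + 2*S)/S (u(S, Q) = ((2*S - 8)*Q)/S = ((-8 + 2*S)*Q)/S = (Q*(-8 + 2*S))/S = Q*(-8 + 2*S)/S)
-10*u(-226 - 48, x(22)) = -20*17*(-4 + (-226 - 48))/(-226 - 48) = -20*17*(-4 - 274)/(-274) = -20*17*(-1)*(-278)/274 = -10*4726/137 = -47260/137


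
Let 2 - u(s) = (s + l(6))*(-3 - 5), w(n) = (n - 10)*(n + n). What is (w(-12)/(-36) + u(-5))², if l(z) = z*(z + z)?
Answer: 2464900/9 ≈ 2.7388e+5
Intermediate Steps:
w(n) = 2*n*(-10 + n) (w(n) = (-10 + n)*(2*n) = 2*n*(-10 + n))
l(z) = 2*z² (l(z) = z*(2*z) = 2*z²)
u(s) = 578 + 8*s (u(s) = 2 - (s + 2*6²)*(-3 - 5) = 2 - (s + 2*36)*(-8) = 2 - (s + 72)*(-8) = 2 - (72 + s)*(-8) = 2 - (-576 - 8*s) = 2 + (576 + 8*s) = 578 + 8*s)
(w(-12)/(-36) + u(-5))² = ((2*(-12)*(-10 - 12))/(-36) + (578 + 8*(-5)))² = ((2*(-12)*(-22))*(-1/36) + (578 - 40))² = (528*(-1/36) + 538)² = (-44/3 + 538)² = (1570/3)² = 2464900/9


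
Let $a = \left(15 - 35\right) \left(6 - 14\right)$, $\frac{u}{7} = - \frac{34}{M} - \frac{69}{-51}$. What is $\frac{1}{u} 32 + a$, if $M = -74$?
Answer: $\frac{324232}{1995} \approx 162.52$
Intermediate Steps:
$u = \frac{7980}{629}$ ($u = 7 \left(- \frac{34}{-74} - \frac{69}{-51}\right) = 7 \left(\left(-34\right) \left(- \frac{1}{74}\right) - - \frac{23}{17}\right) = 7 \left(\frac{17}{37} + \frac{23}{17}\right) = 7 \cdot \frac{1140}{629} = \frac{7980}{629} \approx 12.687$)
$a = 160$ ($a = \left(-20\right) \left(-8\right) = 160$)
$\frac{1}{u} 32 + a = \frac{1}{\frac{7980}{629}} \cdot 32 + 160 = \frac{629}{7980} \cdot 32 + 160 = \frac{5032}{1995} + 160 = \frac{324232}{1995}$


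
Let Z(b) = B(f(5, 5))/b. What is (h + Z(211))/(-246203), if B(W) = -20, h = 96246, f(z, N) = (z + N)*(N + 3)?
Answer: -20307886/51948833 ≈ -0.39092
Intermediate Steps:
f(z, N) = (3 + N)*(N + z) (f(z, N) = (N + z)*(3 + N) = (3 + N)*(N + z))
Z(b) = -20/b
(h + Z(211))/(-246203) = (96246 - 20/211)/(-246203) = (96246 - 20*1/211)*(-1/246203) = (96246 - 20/211)*(-1/246203) = (20307886/211)*(-1/246203) = -20307886/51948833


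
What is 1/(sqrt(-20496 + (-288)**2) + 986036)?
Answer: 246509/243066732712 - sqrt(3903)/243066732712 ≈ 1.0139e-6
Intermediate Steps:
1/(sqrt(-20496 + (-288)**2) + 986036) = 1/(sqrt(-20496 + 82944) + 986036) = 1/(sqrt(62448) + 986036) = 1/(4*sqrt(3903) + 986036) = 1/(986036 + 4*sqrt(3903))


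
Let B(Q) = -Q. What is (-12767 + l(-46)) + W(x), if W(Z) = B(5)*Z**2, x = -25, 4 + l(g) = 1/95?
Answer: -1510119/95 ≈ -15896.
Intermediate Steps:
l(g) = -379/95 (l(g) = -4 + 1/95 = -379/95)
W(Z) = -5*Z**2 (W(Z) = (-1*5)*Z**2 = -5*Z**2)
(-12767 + l(-46)) + W(x) = (-12767 - 379/95) - 5*(-25)**2 = -1213244/95 - 5*625 = -1213244/95 - 3125 = -1510119/95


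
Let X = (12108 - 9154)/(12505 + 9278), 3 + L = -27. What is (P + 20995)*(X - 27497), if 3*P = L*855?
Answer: -7454109431665/21783 ≈ -3.4220e+8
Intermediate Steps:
L = -30 (L = -3 - 27 = -30)
X = 2954/21783 ≈ 0.13561
P = -8550 (P = (-30*855)/3 = (⅓)*(-25650) = -8550)
(P + 20995)*(X - 27497) = (-8550 + 20995)*(2954/21783 - 27497) = 12445*(-598964197/21783) = -7454109431665/21783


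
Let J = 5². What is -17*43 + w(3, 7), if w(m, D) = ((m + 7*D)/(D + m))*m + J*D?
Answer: -2702/5 ≈ -540.40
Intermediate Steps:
J = 25
w(m, D) = 25*D + m*(m + 7*D)/(D + m) (w(m, D) = ((m + 7*D)/(D + m))*m + 25*D = m*(m + 7*D)/(D + m) + 25*D = 25*D + m*(m + 7*D)/(D + m))
-17*43 + w(3, 7) = -17*43 + (3² + 25*7² + 32*7*3)/(7 + 3) = -731 + (9 + 25*49 + 672)/10 = -731 + (9 + 1225 + 672)/10 = -731 + (⅒)*1906 = -731 + 953/5 = -2702/5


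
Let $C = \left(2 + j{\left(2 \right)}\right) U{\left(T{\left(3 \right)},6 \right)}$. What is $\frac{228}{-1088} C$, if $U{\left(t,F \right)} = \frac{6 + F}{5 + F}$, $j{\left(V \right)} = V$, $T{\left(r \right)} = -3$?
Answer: $- \frac{171}{187} \approx -0.91444$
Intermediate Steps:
$U{\left(t,F \right)} = \frac{6 + F}{5 + F}$
$C = \frac{48}{11}$ ($C = \left(2 + 2\right) \frac{6 + 6}{5 + 6} = 4 \cdot \frac{1}{11} \cdot 12 = 4 \cdot \frac{12}{11} = \frac{48}{11} \approx 4.3636$)
$\frac{228}{-1088} C = \frac{228}{-1088} \cdot \frac{48}{11} = 228 \left(- \frac{1}{1088}\right) \frac{48}{11} = \left(- \frac{57}{272}\right) \frac{48}{11} = - \frac{171}{187}$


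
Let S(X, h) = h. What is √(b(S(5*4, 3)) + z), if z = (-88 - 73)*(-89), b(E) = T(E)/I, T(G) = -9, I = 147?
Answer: √702118/7 ≈ 119.70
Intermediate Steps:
b(E) = -3/49 (b(E) = -9/147 = -9*1/147 = -3/49)
z = 14329 (z = -161*(-89) = 14329)
√(b(S(5*4, 3)) + z) = √(-3/49 + 14329) = √(702118/49) = √702118/7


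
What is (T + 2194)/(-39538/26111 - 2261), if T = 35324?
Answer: -979632498/59076509 ≈ -16.582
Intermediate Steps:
(T + 2194)/(-39538/26111 - 2261) = (35324 + 2194)/(-39538/26111 - 2261) = 37518/(-39538*1/26111 - 2261) = 37518/(-39538/26111 - 2261) = 37518/(-59076509/26111) = 37518*(-26111/59076509) = -979632498/59076509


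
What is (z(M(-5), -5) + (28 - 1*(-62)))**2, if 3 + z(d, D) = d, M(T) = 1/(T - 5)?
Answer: 755161/100 ≈ 7551.6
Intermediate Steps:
M(T) = 1/(-5 + T)
z(d, D) = -3 + d
(z(M(-5), -5) + (28 - 1*(-62)))**2 = ((-3 + 1/(-5 - 5)) + (28 - 1*(-62)))**2 = ((-3 + 1/(-10)) + (28 + 62))**2 = ((-3 - 1/10) + 90)**2 = (-31/10 + 90)**2 = (869/10)**2 = 755161/100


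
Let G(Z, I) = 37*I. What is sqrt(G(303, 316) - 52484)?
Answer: 2*I*sqrt(10198) ≈ 201.97*I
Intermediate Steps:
sqrt(G(303, 316) - 52484) = sqrt(37*316 - 52484) = sqrt(11692 - 52484) = sqrt(-40792) = 2*I*sqrt(10198)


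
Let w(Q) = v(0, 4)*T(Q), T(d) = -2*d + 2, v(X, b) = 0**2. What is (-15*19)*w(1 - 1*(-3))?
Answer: 0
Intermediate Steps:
v(X, b) = 0
T(d) = 2 - 2*d
w(Q) = 0 (w(Q) = 0*(2 - 2*Q) = 0)
(-15*19)*w(1 - 1*(-3)) = -15*19*0 = -285*0 = 0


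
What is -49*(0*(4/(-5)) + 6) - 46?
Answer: -340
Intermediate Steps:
-49*(0*(4/(-5)) + 6) - 46 = -49*(0*(4*(-⅕)) + 6) - 46 = -49*(0*(-⅘) + 6) - 46 = -49*(0 + 6) - 46 = -49*6 - 46 = -294 - 46 = -340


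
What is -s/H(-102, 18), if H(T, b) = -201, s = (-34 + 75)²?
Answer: 1681/201 ≈ 8.3632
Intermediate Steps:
s = 1681 (s = 41² = 1681)
-s/H(-102, 18) = -1681/(-201) = -1681*(-1)/201 = -1*(-1681/201) = 1681/201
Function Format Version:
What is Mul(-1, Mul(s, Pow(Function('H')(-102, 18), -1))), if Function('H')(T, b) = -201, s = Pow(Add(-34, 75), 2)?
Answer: Rational(1681, 201) ≈ 8.3632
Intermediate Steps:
s = 1681 (s = Pow(41, 2) = 1681)
Mul(-1, Mul(s, Pow(Function('H')(-102, 18), -1))) = Mul(-1, Mul(1681, Pow(-201, -1))) = Mul(-1, Mul(1681, Rational(-1, 201))) = Mul(-1, Rational(-1681, 201)) = Rational(1681, 201)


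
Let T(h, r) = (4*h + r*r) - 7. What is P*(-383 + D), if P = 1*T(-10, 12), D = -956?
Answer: -129883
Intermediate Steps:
T(h, r) = -7 + r² + 4*h (T(h, r) = (4*h + r²) - 7 = (r² + 4*h) - 7 = -7 + r² + 4*h)
P = 97 (P = 1*(-7 + 12² + 4*(-10)) = 1*(-7 + 144 - 40) = 1*97 = 97)
P*(-383 + D) = 97*(-383 - 956) = 97*(-1339) = -129883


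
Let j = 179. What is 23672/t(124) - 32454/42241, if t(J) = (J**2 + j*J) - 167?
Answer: -214012918/1580024605 ≈ -0.13545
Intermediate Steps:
t(J) = -167 + J**2 + 179*J (t(J) = (J**2 + 179*J) - 167 = -167 + J**2 + 179*J)
23672/t(124) - 32454/42241 = 23672/(-167 + 124**2 + 179*124) - 32454/42241 = 23672/(-167 + 15376 + 22196) - 32454*1/42241 = 23672/37405 - 32454/42241 = -214012918/1580024605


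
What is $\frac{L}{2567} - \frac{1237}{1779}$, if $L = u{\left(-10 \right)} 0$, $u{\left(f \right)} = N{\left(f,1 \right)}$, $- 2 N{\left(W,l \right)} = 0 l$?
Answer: $- \frac{1237}{1779} \approx -0.69533$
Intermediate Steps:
$N{\left(W,l \right)} = 0$ ($N{\left(W,l \right)} = - \frac{0 l}{2} = \left(- \frac{1}{2}\right) 0 = 0$)
$u{\left(f \right)} = 0$
$L = 0$ ($L = 0 \cdot 0 = 0$)
$\frac{L}{2567} - \frac{1237}{1779} = \frac{0}{2567} - \frac{1237}{1779} = 0 \cdot \frac{1}{2567} - \frac{1237}{1779} = 0 - \frac{1237}{1779} = - \frac{1237}{1779}$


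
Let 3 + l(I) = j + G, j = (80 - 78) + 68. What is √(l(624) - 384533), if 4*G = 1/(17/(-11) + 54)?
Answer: 7*I*√10448969741/1154 ≈ 620.05*I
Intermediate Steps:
j = 70 (j = 2 + 68 = 70)
G = 11/2308 (G = 1/(4*(17/(-11) + 54)) = 1/(4*(17*(-1/11) + 54)) = 1/(4*(-17/11 + 54)) = 1/(4*(577/11)) = (¼)*(11/577) = 11/2308 ≈ 0.0047660)
l(I) = 154647/2308 (l(I) = -3 + (70 + 11/2308) = -3 + 161571/2308 = 154647/2308)
√(l(624) - 384533) = √(154647/2308 - 384533) = √(-887347517/2308) = 7*I*√10448969741/1154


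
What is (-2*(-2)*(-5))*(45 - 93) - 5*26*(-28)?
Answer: 4600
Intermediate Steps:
(-2*(-2)*(-5))*(45 - 93) - 5*26*(-28) = (4*(-5))*(-48) - 130*(-28) = -20*(-48) - 1*(-3640) = 960 + 3640 = 4600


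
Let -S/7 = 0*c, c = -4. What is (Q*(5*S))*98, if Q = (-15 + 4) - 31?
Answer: 0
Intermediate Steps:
S = 0 (S = -0*(-4) = -7*0 = 0)
Q = -42 (Q = -11 - 31 = -42)
(Q*(5*S))*98 = -210*0*98 = -42*0*98 = 0*98 = 0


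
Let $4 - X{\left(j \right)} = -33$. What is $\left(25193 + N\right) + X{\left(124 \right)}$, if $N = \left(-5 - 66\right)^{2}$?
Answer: $30271$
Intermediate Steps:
$X{\left(j \right)} = 37$ ($X{\left(j \right)} = 4 - -33 = 4 + 33 = 37$)
$N = 5041$ ($N = \left(-71\right)^{2} = 5041$)
$\left(25193 + N\right) + X{\left(124 \right)} = \left(25193 + 5041\right) + 37 = 30234 + 37 = 30271$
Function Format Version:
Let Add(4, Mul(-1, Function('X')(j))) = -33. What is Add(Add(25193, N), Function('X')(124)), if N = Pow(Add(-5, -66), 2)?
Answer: 30271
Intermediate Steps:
Function('X')(j) = 37 (Function('X')(j) = Add(4, Mul(-1, -33)) = Add(4, 33) = 37)
N = 5041 (N = Pow(-71, 2) = 5041)
Add(Add(25193, N), Function('X')(124)) = Add(Add(25193, 5041), 37) = Add(30234, 37) = 30271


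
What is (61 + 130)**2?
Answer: 36481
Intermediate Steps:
(61 + 130)**2 = 191**2 = 36481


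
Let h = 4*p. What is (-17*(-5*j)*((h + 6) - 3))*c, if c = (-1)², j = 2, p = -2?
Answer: -850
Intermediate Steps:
h = -8 (h = 4*(-2) = -8)
c = 1
(-17*(-5*j)*((h + 6) - 3))*c = -17*(-5*2)*((-8 + 6) - 3)*1 = -(-170)*(-2 - 3)*1 = -(-170)*(-5)*1 = -17*50*1 = -850*1 = -850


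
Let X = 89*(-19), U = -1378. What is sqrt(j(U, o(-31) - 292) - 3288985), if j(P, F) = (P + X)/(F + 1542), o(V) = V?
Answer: 2*I*sqrt(1221826795174)/1219 ≈ 1813.6*I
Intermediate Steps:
X = -1691
j(P, F) = (-1691 + P)/(1542 + F) (j(P, F) = (P - 1691)/(F + 1542) = (-1691 + P)/(1542 + F))
sqrt(j(U, o(-31) - 292) - 3288985) = sqrt((-1691 - 1378)/(1542 + (-31 - 292)) - 3288985) = sqrt(-3069/(1542 - 323) - 3288985) = sqrt(-3069/1219 - 3288985) = sqrt(-4009275784/1219) = 2*I*sqrt(1221826795174)/1219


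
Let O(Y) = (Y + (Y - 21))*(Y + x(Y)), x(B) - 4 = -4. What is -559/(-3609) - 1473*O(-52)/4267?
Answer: -34551985247/15399603 ≈ -2243.7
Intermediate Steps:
x(B) = 0 (x(B) = 4 - 4 = 0)
O(Y) = Y*(-21 + 2*Y) (O(Y) = (Y + (Y - 21))*(Y + 0) = (Y + (-21 + Y))*Y = (-21 + 2*Y)*Y = Y*(-21 + 2*Y))
-559/(-3609) - 1473*O(-52)/4267 = -559/(-3609) - 1473/(4267/((-52*(-21 + 2*(-52))))) = -559*(-1/3609) - 1473/(4267/((-52*(-21 - 104)))) = 559/3609 - 1473/(4267/((-52*(-125)))) = 559/3609 - 1473/(4267/6500) = 559/3609 - 1473/(4267*(1/6500)) = 559/3609 - 1473/4267/6500 = 559/3609 - 1473*6500/4267 = 559/3609 - 9574500/4267 = -34551985247/15399603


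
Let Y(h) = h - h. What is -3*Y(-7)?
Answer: 0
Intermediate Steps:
Y(h) = 0
-3*Y(-7) = -3*0 = 0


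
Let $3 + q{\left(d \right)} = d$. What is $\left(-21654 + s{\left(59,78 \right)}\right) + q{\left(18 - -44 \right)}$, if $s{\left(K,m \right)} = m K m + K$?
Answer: $337420$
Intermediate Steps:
$q{\left(d \right)} = -3 + d$
$s{\left(K,m \right)} = K + K m^{2}$ ($s{\left(K,m \right)} = K m m + K = K m^{2} + K = K + K m^{2}$)
$\left(-21654 + s{\left(59,78 \right)}\right) + q{\left(18 - -44 \right)} = \left(-21654 + 59 \left(1 + 78^{2}\right)\right) + \left(-3 + \left(18 - -44\right)\right) = \left(-21654 + 59 \left(1 + 6084\right)\right) + \left(-3 + \left(18 + 44\right)\right) = \left(-21654 + 59 \cdot 6085\right) + \left(-3 + 62\right) = \left(-21654 + 359015\right) + 59 = 337361 + 59 = 337420$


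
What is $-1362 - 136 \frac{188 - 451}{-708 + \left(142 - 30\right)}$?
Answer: $- \frac{211880}{149} \approx -1422.0$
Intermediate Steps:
$-1362 - 136 \frac{188 - 451}{-708 + \left(142 - 30\right)} = -1362 - 136 \left(- \frac{263}{-708 + \left(142 - 30\right)}\right) = -1362 - 136 \left(- \frac{263}{-708 + 112}\right) = -1362 - 136 \left(- \frac{263}{-596}\right) = -1362 - 136 \left(\left(-263\right) \left(- \frac{1}{596}\right)\right) = -1362 - \frac{8942}{149} = - \frac{211880}{149}$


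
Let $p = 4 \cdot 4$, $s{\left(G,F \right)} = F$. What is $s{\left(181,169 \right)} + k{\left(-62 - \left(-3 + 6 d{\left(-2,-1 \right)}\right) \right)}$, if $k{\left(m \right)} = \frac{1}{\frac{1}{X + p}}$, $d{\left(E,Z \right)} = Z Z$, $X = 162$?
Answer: $347$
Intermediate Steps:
$d{\left(E,Z \right)} = Z^{2}$
$p = 16$
$k{\left(m \right)} = 178$ ($k{\left(m \right)} = \frac{1}{\frac{1}{162 + 16}} = \frac{1}{\frac{1}{178}} = 178$)
$s{\left(181,169 \right)} + k{\left(-62 - \left(-3 + 6 d{\left(-2,-1 \right)}\right) \right)} = 169 + 178 = 347$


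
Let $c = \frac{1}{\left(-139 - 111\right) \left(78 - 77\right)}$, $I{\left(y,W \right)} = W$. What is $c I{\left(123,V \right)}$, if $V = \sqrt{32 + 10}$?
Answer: $- \frac{\sqrt{42}}{250} \approx -0.025923$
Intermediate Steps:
$V = \sqrt{42} \approx 6.4807$
$c = - \frac{1}{250}$ ($c = \frac{1}{\left(-250\right) 1} = \frac{1}{-250} = - \frac{1}{250} \approx -0.004$)
$c I{\left(123,V \right)} = - \frac{\sqrt{42}}{250}$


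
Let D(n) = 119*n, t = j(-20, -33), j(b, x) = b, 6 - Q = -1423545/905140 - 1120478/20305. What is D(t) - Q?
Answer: -8979014574069/3675773540 ≈ -2442.8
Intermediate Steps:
Q = 230673548869/3675773540 (Q = 6 - (-1423545/905140 - 1120478/20305) = 6 - (-1423545*1/905140 - 1120478*1/20305) = 6 - (-284709/181028 - 1120478/20305) = 6 - 1*(-208618907629/3675773540) = 6 + 208618907629/3675773540 = 230673548869/3675773540 ≈ 62.755)
t = -20
D(t) - Q = 119*(-20) - 1*230673548869/3675773540 = -2380 - 230673548869/3675773540 = -8979014574069/3675773540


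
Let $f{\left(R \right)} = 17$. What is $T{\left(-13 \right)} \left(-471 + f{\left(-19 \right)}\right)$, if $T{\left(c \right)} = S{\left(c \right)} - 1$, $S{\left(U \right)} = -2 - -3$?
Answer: $0$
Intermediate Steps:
$S{\left(U \right)} = 1$ ($S{\left(U \right)} = -2 + 3 = 1$)
$T{\left(c \right)} = 0$ ($T{\left(c \right)} = 1 - 1 = 0$)
$T{\left(-13 \right)} \left(-471 + f{\left(-19 \right)}\right) = 0 \left(-471 + 17\right) = 0 \left(-454\right) = 0$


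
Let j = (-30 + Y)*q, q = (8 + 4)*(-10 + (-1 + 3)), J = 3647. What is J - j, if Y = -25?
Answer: -1633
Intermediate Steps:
q = -96 (q = 12*(-10 + 2) = 12*(-8) = -96)
j = 5280 (j = (-30 - 25)*(-96) = -55*(-96) = 5280)
J - j = 3647 - 1*5280 = 3647 - 5280 = -1633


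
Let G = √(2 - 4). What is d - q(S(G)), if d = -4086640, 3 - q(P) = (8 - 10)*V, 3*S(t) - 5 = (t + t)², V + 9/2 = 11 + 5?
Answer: -4086666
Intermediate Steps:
V = 23/2 (V = -9/2 + (11 + 5) = -9/2 + 16 = 23/2 ≈ 11.500)
G = I*√2 (G = √(-2) = I*√2 ≈ 1.4142*I)
S(t) = 5/3 + 4*t²/3 (S(t) = 5/3 + (t + t)²/3 = 5/3 + (2*t)²/3 = 5/3 + (4*t²)/3 = 5/3 + 4*t²/3)
q(P) = 26 (q(P) = 3 - (8 - 10)*23/2 = 3 - (-2)*23/2 = 3 - 1*(-23) = 3 + 23 = 26)
d - q(S(G)) = -4086640 - 1*26 = -4086640 - 26 = -4086666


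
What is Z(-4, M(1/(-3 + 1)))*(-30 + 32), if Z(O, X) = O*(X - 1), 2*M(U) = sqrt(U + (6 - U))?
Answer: 8 - 4*sqrt(6) ≈ -1.7980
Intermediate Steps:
M(U) = sqrt(6)/2 (M(U) = sqrt(U + (6 - U))/2 = sqrt(6)/2)
Z(O, X) = O*(-1 + X)
Z(-4, M(1/(-3 + 1)))*(-30 + 32) = (-4*(-1 + sqrt(6)/2))*(-30 + 32) = (4 - 2*sqrt(6))*2 = 8 - 4*sqrt(6)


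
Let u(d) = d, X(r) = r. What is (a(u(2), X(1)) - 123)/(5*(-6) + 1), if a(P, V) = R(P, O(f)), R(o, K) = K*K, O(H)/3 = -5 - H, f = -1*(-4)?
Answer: -606/29 ≈ -20.897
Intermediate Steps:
f = 4
O(H) = -15 - 3*H (O(H) = 3*(-5 - H) = -15 - 3*H)
R(o, K) = K²
a(P, V) = 729 (a(P, V) = (-15 - 3*4)² = (-15 - 12)² = (-27)² = 729)
(a(u(2), X(1)) - 123)/(5*(-6) + 1) = (729 - 123)/(5*(-6) + 1) = 606/(-30 + 1) = 606/(-29) = -1/29*606 = -606/29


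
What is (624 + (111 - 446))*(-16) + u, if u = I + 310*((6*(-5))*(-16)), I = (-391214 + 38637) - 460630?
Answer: -669031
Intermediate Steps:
I = -813207 (I = -352577 - 460630 = -813207)
u = -664407 (u = -813207 + 310*((6*(-5))*(-16)) = -813207 + 310*(-30*(-16)) = -813207 + 310*480 = -813207 + 148800 = -664407)
(624 + (111 - 446))*(-16) + u = (624 + (111 - 446))*(-16) - 664407 = (624 - 335)*(-16) - 664407 = 289*(-16) - 664407 = -4624 - 664407 = -669031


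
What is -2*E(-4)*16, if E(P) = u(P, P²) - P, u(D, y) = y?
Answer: -640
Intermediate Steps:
E(P) = P² - P
-2*E(-4)*16 = -(-8)*(-1 - 4)*16 = -(-8)*(-5)*16 = -2*20*16 = -40*16 = -640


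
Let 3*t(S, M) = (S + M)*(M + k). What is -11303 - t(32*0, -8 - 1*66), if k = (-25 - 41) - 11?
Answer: -45083/3 ≈ -15028.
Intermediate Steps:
k = -77 (k = -66 - 11 = -77)
t(S, M) = (-77 + M)*(M + S)/3 (t(S, M) = ((S + M)*(M - 77))/3 = ((M + S)*(-77 + M))/3 = ((-77 + M)*(M + S))/3 = (-77 + M)*(M + S)/3)
-11303 - t(32*0, -8 - 1*66) = -11303 - (-77*(-8 - 1*66)/3 - 2464*0/3 + (-8 - 1*66)²/3 + (-8 - 1*66)*(32*0)/3) = -11303 - (-77*(-8 - 66)/3 - 77/3*0 + (-8 - 66)²/3 + (⅓)*(-8 - 66)*0) = -11303 - (-77/3*(-74) + 0 + (⅓)*(-74)² + (⅓)*(-74)*0) = -11303 - (5698/3 + 0 + (⅓)*5476 + 0) = -11303 - (5698/3 + 0 + 5476/3 + 0) = -11303 - 1*11174/3 = -11303 - 11174/3 = -45083/3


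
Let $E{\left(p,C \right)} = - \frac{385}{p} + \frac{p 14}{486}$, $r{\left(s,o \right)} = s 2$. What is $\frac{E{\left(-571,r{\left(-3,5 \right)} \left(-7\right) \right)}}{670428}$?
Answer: $- \frac{547183}{23255974071} \approx -2.3529 \cdot 10^{-5}$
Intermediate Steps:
$r{\left(s,o \right)} = 2 s$
$E{\left(p,C \right)} = - \frac{385}{p} + \frac{7 p}{243}$ ($E{\left(p,C \right)} = - \frac{385}{p} + 14 p \frac{1}{486} = - \frac{385}{p} + \frac{7 p}{243}$)
$\frac{E{\left(-571,r{\left(-3,5 \right)} \left(-7\right) \right)}}{670428} = \frac{- \frac{385}{-571} + \frac{7}{243} \left(-571\right)}{670428} = \left(\left(-385\right) \left(- \frac{1}{571}\right) - \frac{3997}{243}\right) \frac{1}{670428} = \left(\frac{385}{571} - \frac{3997}{243}\right) \frac{1}{670428} = \left(- \frac{2188732}{138753}\right) \frac{1}{670428} = - \frac{547183}{23255974071}$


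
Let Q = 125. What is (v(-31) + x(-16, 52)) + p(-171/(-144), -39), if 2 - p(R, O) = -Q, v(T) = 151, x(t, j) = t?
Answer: 262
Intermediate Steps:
p(R, O) = 127 (p(R, O) = 2 - (-1)*125 = 2 - 1*(-125) = 2 + 125 = 127)
(v(-31) + x(-16, 52)) + p(-171/(-144), -39) = (151 - 16) + 127 = 135 + 127 = 262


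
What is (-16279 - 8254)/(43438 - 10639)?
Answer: -24533/32799 ≈ -0.74798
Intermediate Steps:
(-16279 - 8254)/(43438 - 10639) = -24533/32799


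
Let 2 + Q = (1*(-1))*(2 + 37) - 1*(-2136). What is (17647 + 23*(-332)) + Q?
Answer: 12106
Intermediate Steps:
Q = 2095 (Q = -2 + ((1*(-1))*(2 + 37) - 1*(-2136)) = -2 + (-1*39 + 2136) = -2 + (-39 + 2136) = -2 + 2097 = 2095)
(17647 + 23*(-332)) + Q = (17647 + 23*(-332)) + 2095 = (17647 - 7636) + 2095 = 10011 + 2095 = 12106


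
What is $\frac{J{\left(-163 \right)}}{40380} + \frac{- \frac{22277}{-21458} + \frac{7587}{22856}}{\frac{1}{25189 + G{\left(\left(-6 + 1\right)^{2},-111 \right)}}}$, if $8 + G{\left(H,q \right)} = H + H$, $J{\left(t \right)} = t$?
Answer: $\frac{85577060806819177}{2475516332280} \approx 34569.0$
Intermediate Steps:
$G{\left(H,q \right)} = -8 + 2 H$ ($G{\left(H,q \right)} = -8 + \left(H + H\right) = -8 + 2 H$)
$\frac{J{\left(-163 \right)}}{40380} + \frac{- \frac{22277}{-21458} + \frac{7587}{22856}}{\frac{1}{25189 + G{\left(\left(-6 + 1\right)^{2},-111 \right)}}} = - \frac{163}{40380} + \frac{- \frac{22277}{-21458} + \frac{7587}{22856}}{\frac{1}{25189 - \left(8 - 2 \left(-6 + 1\right)^{2}\right)}} = \left(-163\right) \frac{1}{40380} + \frac{\left(-22277\right) \left(- \frac{1}{21458}\right) + 7587 \cdot \frac{1}{22856}}{\frac{1}{25189 - \left(8 - 2 \left(-5\right)^{2}\right)}} = - \frac{163}{40380} + \frac{\frac{22277}{21458} + \frac{7587}{22856}}{\frac{1}{25189 + \left(-8 + 2 \cdot 25\right)}} = - \frac{163}{40380} + \frac{335982479}{245222024 \frac{1}{25189 + \left(-8 + 50\right)}} = - \frac{163}{40380} + \frac{335982479}{245222024 \frac{1}{25189 + 42}} = - \frac{163}{40380} + \frac{335982479}{245222024 \cdot \frac{1}{25231}} = - \frac{163}{40380} + \frac{335982479 \frac{1}{\frac{1}{25231}}}{245222024} = - \frac{163}{40380} + \frac{335982479}{245222024} \cdot 25231 = - \frac{163}{40380} + \frac{8477173927649}{245222024} = \frac{85577060806819177}{2475516332280}$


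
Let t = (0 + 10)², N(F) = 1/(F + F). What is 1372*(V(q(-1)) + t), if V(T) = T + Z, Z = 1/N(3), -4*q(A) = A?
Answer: 145775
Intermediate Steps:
N(F) = 1/(2*F)
q(A) = -A/4
Z = 6 (Z = 1/((½)/3) = 1/((½)*(⅓)) = 1/(⅙) = 6)
t = 100 (t = 10² = 100)
V(T) = 6 + T (V(T) = T + 6 = 6 + T)
1372*(V(q(-1)) + t) = 1372*((6 - ¼*(-1)) + 100) = 1372*((6 + ¼) + 100) = 1372*(25/4 + 100) = 1372*(425/4) = 145775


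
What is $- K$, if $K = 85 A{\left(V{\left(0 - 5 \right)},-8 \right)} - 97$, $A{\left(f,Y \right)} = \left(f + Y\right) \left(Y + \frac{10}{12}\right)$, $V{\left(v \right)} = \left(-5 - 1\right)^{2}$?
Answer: $\frac{51461}{3} \approx 17154.0$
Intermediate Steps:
$V{\left(v \right)} = 36$ ($V{\left(v \right)} = \left(-6\right)^{2} = 36$)
$A{\left(f,Y \right)} = \left(\frac{5}{6} + Y\right) \left(Y + f\right)$ ($A{\left(f,Y \right)} = \left(Y + f\right) \left(Y + 10 \cdot \frac{1}{12}\right) = \left(Y + f\right) \left(Y + \frac{5}{6}\right) = \left(Y + f\right) \left(\frac{5}{6} + Y\right) = \left(\frac{5}{6} + Y\right) \left(Y + f\right)$)
$K = - \frac{51461}{3}$ ($K = 85 \left(\left(-8\right)^{2} + \frac{5}{6} \left(-8\right) + \frac{5}{6} \cdot 36 - 288\right) - 97 = 85 \left(64 - \frac{20}{3} + 30 - 288\right) - 97 = 85 \left(- \frac{602}{3}\right) - 97 = - \frac{51170}{3} - 97 = - \frac{51461}{3} \approx -17154.0$)
$- K = \left(-1\right) \left(- \frac{51461}{3}\right) = \frac{51461}{3}$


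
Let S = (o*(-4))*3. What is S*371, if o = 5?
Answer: -22260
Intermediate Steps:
S = -60 (S = (5*(-4))*3 = -20*3 = -60)
S*371 = -60*371 = -22260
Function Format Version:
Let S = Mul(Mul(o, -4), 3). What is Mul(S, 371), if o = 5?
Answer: -22260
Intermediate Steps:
S = -60 (S = Mul(Mul(5, -4), 3) = Mul(-20, 3) = -60)
Mul(S, 371) = Mul(-60, 371) = -22260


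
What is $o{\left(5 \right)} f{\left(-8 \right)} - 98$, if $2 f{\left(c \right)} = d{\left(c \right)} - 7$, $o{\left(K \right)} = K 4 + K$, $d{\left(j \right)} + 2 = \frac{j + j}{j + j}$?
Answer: $-198$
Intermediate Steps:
$d{\left(j \right)} = -1$ ($d{\left(j \right)} = -2 + \frac{j + j}{j + j} = -2 + \frac{2 j}{2 j} = -2 + 2 j \frac{1}{2 j} = -2 + 1 = -1$)
$o{\left(K \right)} = 5 K$ ($o{\left(K \right)} = 4 K + K = 5 K$)
$f{\left(c \right)} = -4$ ($f{\left(c \right)} = \frac{-1 - 7}{2} = \frac{1}{2} \left(-8\right) = -4$)
$o{\left(5 \right)} f{\left(-8 \right)} - 98 = 5 \cdot 5 \left(-4\right) - 98 = 25 \left(-4\right) - 98 = -100 - 98 = -198$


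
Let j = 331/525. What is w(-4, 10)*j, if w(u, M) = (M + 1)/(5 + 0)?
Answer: 3641/2625 ≈ 1.3870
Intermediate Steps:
w(u, M) = ⅕ + M/5 (w(u, M) = (1 + M)/5 = (1 + M)*(⅕) = ⅕ + M/5)
j = 331/525 (j = 331*(1/525) = 331/525 ≈ 0.63048)
w(-4, 10)*j = (⅕ + (⅕)*10)*(331/525) = (⅕ + 2)*(331/525) = (11/5)*(331/525) = 3641/2625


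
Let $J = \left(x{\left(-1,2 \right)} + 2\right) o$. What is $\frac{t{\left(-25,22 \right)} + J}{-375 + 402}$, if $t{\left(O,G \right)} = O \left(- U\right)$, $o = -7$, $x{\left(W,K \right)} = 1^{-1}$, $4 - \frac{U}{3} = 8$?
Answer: $- \frac{107}{9} \approx -11.889$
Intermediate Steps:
$U = -12$ ($U = 12 - 24 = -12$)
$x{\left(W,K \right)} = 1$
$t{\left(O,G \right)} = 12 O$ ($t{\left(O,G \right)} = O \left(\left(-1\right) \left(-12\right)\right) = O 12 = 12 O$)
$J = -21$ ($J = \left(1 + 2\right) \left(-7\right) = 3 \left(-7\right) = -21$)
$\frac{t{\left(-25,22 \right)} + J}{-375 + 402} = \frac{12 \left(-25\right) - 21}{-375 + 402} = \frac{-300 - 21}{27} = \left(-321\right) \frac{1}{27} = - \frac{107}{9}$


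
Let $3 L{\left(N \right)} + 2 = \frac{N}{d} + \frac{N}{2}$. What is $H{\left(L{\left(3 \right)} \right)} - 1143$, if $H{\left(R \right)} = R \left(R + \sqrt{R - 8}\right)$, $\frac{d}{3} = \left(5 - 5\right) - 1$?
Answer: $- \frac{4571}{4} - \frac{i \sqrt{34}}{4} \approx -1142.8 - 1.4577 i$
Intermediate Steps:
$d = -3$ ($d = 3 \left(\left(5 - 5\right) - 1\right) = 3 \left(0 - 1\right) = 3 \left(-1\right) = -3$)
$L{\left(N \right)} = - \frac{2}{3} + \frac{N}{18}$ ($L{\left(N \right)} = - \frac{2}{3} + \frac{\frac{N}{-3} + \frac{N}{2}}{3} = - \frac{2}{3} + \frac{N \left(- \frac{1}{3}\right) + N \frac{1}{2}}{3} = - \frac{2}{3} + \frac{- \frac{N}{3} + \frac{N}{2}}{3} = - \frac{2}{3} + \frac{\frac{1}{6} N}{3} = - \frac{2}{3} + \frac{N}{18}$)
$H{\left(R \right)} = R \left(R + \sqrt{-8 + R}\right)$
$H{\left(L{\left(3 \right)} \right)} - 1143 = \left(- \frac{2}{3} + \frac{1}{18} \cdot 3\right) \left(\left(- \frac{2}{3} + \frac{1}{18} \cdot 3\right) + \sqrt{-8 + \left(- \frac{2}{3} + \frac{1}{18} \cdot 3\right)}\right) - 1143 = \left(- \frac{2}{3} + \frac{1}{6}\right) \left(\left(- \frac{2}{3} + \frac{1}{6}\right) + \sqrt{-8 + \left(- \frac{2}{3} + \frac{1}{6}\right)}\right) + \left(-2308 + 1165\right) = - \frac{- \frac{1}{2} + \sqrt{-8 - \frac{1}{2}}}{2} - 1143 = - \frac{- \frac{1}{2} + \sqrt{- \frac{17}{2}}}{2} - 1143 = - \frac{- \frac{1}{2} + \frac{i \sqrt{34}}{2}}{2} - 1143 = \left(\frac{1}{4} - \frac{i \sqrt{34}}{4}\right) - 1143 = - \frac{4571}{4} - \frac{i \sqrt{34}}{4}$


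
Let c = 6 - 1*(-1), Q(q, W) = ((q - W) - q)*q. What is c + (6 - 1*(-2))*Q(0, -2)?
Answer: 7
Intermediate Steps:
Q(q, W) = -W*q (Q(q, W) = (-W)*q = -W*q)
c = 7 (c = 6 + 1 = 7)
c + (6 - 1*(-2))*Q(0, -2) = 7 + (6 - 1*(-2))*(-1*(-2)*0) = 7 + (6 + 2)*0 = 7 + 8*0 = 7 + 0 = 7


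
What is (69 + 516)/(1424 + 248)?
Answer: 585/1672 ≈ 0.34988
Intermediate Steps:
(69 + 516)/(1424 + 248) = 585/1672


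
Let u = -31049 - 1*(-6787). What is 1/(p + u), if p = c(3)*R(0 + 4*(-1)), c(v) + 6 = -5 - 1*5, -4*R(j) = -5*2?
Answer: -1/24302 ≈ -4.1149e-5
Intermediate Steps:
R(j) = 5/2 (R(j) = -(-5)*2/4 = -¼*(-10) = 5/2)
c(v) = -16 (c(v) = -6 + (-5 - 1*5) = -6 + (-5 - 5) = -6 - 10 = -16)
p = -40 (p = -16*5/2 = -40)
u = -24262 (u = -31049 + 6787 = -24262)
1/(p + u) = 1/(-40 - 24262) = 1/(-24302) = -1/24302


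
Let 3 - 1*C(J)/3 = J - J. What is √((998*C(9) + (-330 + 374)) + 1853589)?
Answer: √1862615 ≈ 1364.8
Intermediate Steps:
C(J) = 9 (C(J) = 9 - 3*(J - J) = 9 - 3*0 = 9 + 0 = 9)
√((998*C(9) + (-330 + 374)) + 1853589) = √((998*9 + (-330 + 374)) + 1853589) = √((8982 + 44) + 1853589) = √(9026 + 1853589) = √1862615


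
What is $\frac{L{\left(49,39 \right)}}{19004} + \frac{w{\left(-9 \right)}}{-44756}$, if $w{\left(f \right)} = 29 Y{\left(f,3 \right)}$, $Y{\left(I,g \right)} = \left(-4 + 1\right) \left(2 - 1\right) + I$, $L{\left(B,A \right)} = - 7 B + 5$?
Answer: $- \frac{1064267}{106317878} \approx -0.01001$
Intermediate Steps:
$L{\left(B,A \right)} = 5 - 7 B$
$Y{\left(I,g \right)} = -3 + I$ ($Y{\left(I,g \right)} = \left(-3\right) 1 + I = -3 + I$)
$w{\left(f \right)} = -87 + 29 f$ ($w{\left(f \right)} = 29 \left(-3 + f\right) = -87 + 29 f$)
$\frac{L{\left(49,39 \right)}}{19004} + \frac{w{\left(-9 \right)}}{-44756} = \frac{5 - 343}{19004} + \frac{-87 + 29 \left(-9\right)}{-44756} = \left(5 - 343\right) \frac{1}{19004} + \left(-87 - 261\right) \left(- \frac{1}{44756}\right) = \left(-338\right) \frac{1}{19004} - - \frac{87}{11189} = - \frac{169}{9502} + \frac{87}{11189} = - \frac{1064267}{106317878}$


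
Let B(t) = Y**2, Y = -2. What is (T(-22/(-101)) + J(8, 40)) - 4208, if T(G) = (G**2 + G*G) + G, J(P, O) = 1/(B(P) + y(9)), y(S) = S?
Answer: -557983833/132613 ≈ -4207.6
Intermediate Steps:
B(t) = 4 (B(t) = (-2)**2 = 4)
J(P, O) = 1/13 (J(P, O) = 1/(4 + 9) = 1/13)
T(G) = G + 2*G**2 (T(G) = (G**2 + G**2) + G = 2*G**2 + G = G + 2*G**2)
(T(-22/(-101)) + J(8, 40)) - 4208 = ((-22/(-101))*(1 + 2*(-22/(-101))) + 1/13) - 4208 = ((-22*(-1/101))*(1 + 2*(-22*(-1/101))) + 1/13) - 4208 = (22*(1 + 2*(22/101))/101 + 1/13) - 4208 = (22*(1 + 44/101)/101 + 1/13) - 4208 = ((22/101)*(145/101) + 1/13) - 4208 = (3190/10201 + 1/13) - 4208 = 51671/132613 - 4208 = -557983833/132613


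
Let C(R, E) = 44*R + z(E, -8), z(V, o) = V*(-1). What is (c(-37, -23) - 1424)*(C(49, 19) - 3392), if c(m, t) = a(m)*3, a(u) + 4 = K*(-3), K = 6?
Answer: 1869950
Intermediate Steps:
a(u) = -22 (a(u) = -4 + 6*(-3) = -4 - 18 = -22)
z(V, o) = -V
c(m, t) = -66 (c(m, t) = -22*3 = -66)
C(R, E) = -E + 44*R (C(R, E) = 44*R - E = -E + 44*R)
(c(-37, -23) - 1424)*(C(49, 19) - 3392) = (-66 - 1424)*((-1*19 + 44*49) - 3392) = -1490*((-19 + 2156) - 3392) = -1490*(2137 - 3392) = -1490*(-1255) = 1869950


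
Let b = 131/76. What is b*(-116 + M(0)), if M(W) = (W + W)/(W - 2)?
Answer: -3799/19 ≈ -199.95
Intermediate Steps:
M(W) = 2*W/(-2 + W) (M(W) = (2*W)/(-2 + W) = 2*W/(-2 + W))
b = 131/76 (b = 131*(1/76) = 131/76 ≈ 1.7237)
b*(-116 + M(0)) = 131*(-116 + 2*0/(-2 + 0))/76 = 131*(-116 + 2*0/(-2))/76 = 131*(-116 + 2*0*(-½))/76 = 131*(-116 + 0)/76 = (131/76)*(-116) = -3799/19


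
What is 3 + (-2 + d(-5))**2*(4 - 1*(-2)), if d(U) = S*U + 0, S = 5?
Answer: 4377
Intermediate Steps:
d(U) = 5*U (d(U) = 5*U + 0 = 5*U)
3 + (-2 + d(-5))**2*(4 - 1*(-2)) = 3 + (-2 + 5*(-5))**2*(4 - 1*(-2)) = 3 + (-2 - 25)**2*(4 + 2) = 3 + (-27)**2*6 = 3 + 729*6 = 3 + 4374 = 4377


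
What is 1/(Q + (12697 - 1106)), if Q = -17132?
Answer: -1/5541 ≈ -0.00018047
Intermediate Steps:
1/(Q + (12697 - 1106)) = 1/(-17132 + (12697 - 1106)) = 1/(-17132 + 11591) = 1/(-5541) = -1/5541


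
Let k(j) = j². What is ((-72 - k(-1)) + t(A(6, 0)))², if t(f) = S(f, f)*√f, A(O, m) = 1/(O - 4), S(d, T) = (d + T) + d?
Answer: 42641/8 - 219*√2/2 ≈ 5175.3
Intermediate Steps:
S(d, T) = T + 2*d (S(d, T) = (T + d) + d = T + 2*d)
A(O, m) = 1/(-4 + O)
t(f) = 3*f^(3/2) (t(f) = (f + 2*f)*√f = (3*f)*√f = 3*f^(3/2))
((-72 - k(-1)) + t(A(6, 0)))² = ((-72 - 1*(-1)²) + 3*(1/(-4 + 6))^(3/2))² = ((-72 - 1*1) + 3*(1/2)^(3/2))² = ((-72 - 1) + 3*(½)^(3/2))² = (-73 + 3*(√2/4))² = (-73 + 3*√2/4)²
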